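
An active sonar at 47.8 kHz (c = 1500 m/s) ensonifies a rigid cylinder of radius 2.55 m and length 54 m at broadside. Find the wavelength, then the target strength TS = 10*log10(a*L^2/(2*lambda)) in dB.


Step 1: lambda = c/f = 1500/47800 = 0.03138 m
Step 2: TS = 10*log10(a*L^2/(2*lambda)) = 10*log10(2.55*54^2/(2*0.03138)) = 50.74

50.74 dB


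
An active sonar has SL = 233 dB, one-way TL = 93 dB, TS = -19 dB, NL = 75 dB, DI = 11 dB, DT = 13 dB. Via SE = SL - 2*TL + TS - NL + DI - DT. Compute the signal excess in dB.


-49 dB


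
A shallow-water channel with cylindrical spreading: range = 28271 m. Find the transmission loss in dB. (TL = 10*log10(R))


44.51 dB


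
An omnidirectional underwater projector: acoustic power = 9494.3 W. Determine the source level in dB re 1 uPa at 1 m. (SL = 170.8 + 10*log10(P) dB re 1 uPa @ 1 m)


210.57 dB


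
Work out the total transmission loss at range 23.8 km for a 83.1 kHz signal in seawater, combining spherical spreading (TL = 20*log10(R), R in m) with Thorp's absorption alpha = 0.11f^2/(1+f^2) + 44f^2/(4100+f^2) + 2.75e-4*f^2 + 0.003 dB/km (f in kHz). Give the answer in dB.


792.5 dB


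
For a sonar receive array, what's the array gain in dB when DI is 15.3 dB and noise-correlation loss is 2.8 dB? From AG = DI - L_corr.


AG = DI - L_corr = 15.3 - 2.8 = 12.5

12.5 dB


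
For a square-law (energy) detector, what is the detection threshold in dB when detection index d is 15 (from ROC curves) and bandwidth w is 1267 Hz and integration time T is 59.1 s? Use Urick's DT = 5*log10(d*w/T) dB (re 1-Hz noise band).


12.54 dB


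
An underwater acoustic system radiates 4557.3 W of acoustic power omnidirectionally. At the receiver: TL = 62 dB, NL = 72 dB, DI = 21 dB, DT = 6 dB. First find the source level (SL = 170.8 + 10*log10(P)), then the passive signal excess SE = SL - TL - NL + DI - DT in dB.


Step 1: SL = 170.8 + 10*log10(4557.3) = 207.39 dB
Step 2: SE = SL - TL - NL + DI - DT = 207.39 - 62 - 72 + 21 - 6 = 88.39

88.39 dB


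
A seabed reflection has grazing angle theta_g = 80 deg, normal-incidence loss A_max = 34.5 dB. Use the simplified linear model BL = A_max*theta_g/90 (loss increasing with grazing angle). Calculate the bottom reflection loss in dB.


BL = A_max * theta_g / 90 = 34.5 * 80 / 90 = 30.67

30.67 dB


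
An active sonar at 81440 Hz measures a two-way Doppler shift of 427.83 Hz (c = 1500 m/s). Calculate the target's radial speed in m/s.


From fd = 2*f*v/c, v = c*fd/(2*f) = 1500 * 427.83 / (2*81440) = 3.94

3.94 m/s


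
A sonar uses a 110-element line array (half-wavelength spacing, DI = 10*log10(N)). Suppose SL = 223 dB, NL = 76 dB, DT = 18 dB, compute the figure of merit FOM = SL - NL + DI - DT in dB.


149.41 dB


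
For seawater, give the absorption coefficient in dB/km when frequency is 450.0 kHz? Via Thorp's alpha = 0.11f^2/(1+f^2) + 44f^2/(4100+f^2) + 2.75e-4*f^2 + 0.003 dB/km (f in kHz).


f^2 = 202500.0
alpha = 0.11*202500.0/(1+202500.0) + 44*202500.0/(4100+202500.0) + 2.75e-4*202500.0 + 0.003 = 98.927

98.927 dB/km


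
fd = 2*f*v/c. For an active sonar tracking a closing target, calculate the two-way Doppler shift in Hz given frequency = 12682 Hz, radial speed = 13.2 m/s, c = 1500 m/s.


223.2 Hz


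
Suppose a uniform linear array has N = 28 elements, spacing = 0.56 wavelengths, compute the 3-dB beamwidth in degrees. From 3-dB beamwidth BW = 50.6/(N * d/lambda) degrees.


BW = 50.6 / (28 * 0.56) = 50.6 / 15.68 = 3.23

3.23 deg


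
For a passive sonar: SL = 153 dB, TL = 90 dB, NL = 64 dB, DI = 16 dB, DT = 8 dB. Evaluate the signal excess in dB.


7 dB


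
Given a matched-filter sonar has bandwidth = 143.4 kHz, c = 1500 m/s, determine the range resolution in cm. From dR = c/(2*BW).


0.52 cm


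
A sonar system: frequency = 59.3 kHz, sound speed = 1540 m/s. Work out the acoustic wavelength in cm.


lambda = c/f = 1540 / 59300 = 0.026 m = 2.6 cm

2.6 cm


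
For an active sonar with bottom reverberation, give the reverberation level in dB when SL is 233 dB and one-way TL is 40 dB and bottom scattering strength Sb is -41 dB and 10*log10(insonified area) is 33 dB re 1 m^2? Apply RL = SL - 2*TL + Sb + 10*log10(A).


RL = SL - 2*TL + Sb + 10*log10(A) = 233 - 2*40 + (-41) + 33 = 145

145 dB


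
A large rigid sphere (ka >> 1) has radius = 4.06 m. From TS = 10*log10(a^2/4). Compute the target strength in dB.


6.15 dB


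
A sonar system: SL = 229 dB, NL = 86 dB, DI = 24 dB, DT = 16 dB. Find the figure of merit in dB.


151 dB


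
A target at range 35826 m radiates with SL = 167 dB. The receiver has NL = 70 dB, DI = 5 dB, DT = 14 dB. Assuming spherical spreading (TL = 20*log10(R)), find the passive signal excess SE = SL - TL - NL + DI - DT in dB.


Step 1: TL = 20*log10(35826) = 91.08 dB
Step 2: SE = 167 - 91.08 - 70 + 5 - 14 = -3.08

-3.08 dB


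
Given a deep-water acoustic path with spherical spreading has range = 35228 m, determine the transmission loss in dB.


TL = 20*log10(35228) = 90.94

90.94 dB


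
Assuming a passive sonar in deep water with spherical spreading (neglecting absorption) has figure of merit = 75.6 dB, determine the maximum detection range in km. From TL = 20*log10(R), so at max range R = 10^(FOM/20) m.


6.03 km


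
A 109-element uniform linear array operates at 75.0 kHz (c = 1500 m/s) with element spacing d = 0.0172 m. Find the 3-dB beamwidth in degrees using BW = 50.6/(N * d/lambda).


Step 1: lambda = 1500/75000 = 0.02 m
Step 2: d/lambda = 0.0172/0.02 = 0.86
Step 3: BW = 50.6/(N * d/lambda) = 50.6/(109 * 0.86) = 0.54

0.54 deg


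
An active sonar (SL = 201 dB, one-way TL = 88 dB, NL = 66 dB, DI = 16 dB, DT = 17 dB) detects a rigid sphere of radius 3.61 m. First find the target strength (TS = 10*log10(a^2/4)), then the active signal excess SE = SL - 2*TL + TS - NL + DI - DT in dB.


Step 1: TS = 10*log10(3.61^2/4) = 5.13 dB
Step 2: SE = SL - 2*TL + TS - NL + DI - DT = 201 - 2*88 + (5.13) - 66 + 16 - 17 = -36.87

-36.87 dB


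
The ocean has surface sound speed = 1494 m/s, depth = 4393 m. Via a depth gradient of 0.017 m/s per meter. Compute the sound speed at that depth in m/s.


c = 1494 + 0.017 * 4393 = 1568.681

1568.681 m/s


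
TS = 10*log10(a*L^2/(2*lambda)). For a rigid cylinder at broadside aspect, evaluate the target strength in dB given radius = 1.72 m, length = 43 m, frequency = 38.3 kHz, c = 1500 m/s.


lambda = 1500/38300 = 0.03916 m
TS = 10*log10(1.72*43^2/(2*0.03916)) = 46.09

46.09 dB


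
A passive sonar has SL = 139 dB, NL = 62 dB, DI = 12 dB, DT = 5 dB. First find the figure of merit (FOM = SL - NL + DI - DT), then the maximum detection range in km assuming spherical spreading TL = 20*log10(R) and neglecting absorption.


Step 1: FOM = SL - NL + DI - DT = 139 - 62 + 12 - 5 = 84 dB
Step 2: at max range FOM = TL = 20*log10(R), so R = 10^(84/20) = 15848.93 m = 15.85 km

15.85 km


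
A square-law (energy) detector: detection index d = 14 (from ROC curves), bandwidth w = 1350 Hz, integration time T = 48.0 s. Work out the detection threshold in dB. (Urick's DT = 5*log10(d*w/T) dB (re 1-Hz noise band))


DT = 5*log10(d*w/T) = 5*log10(14 * 1350 / 48.0) = 5*log10(393.75) = 12.98

12.98 dB


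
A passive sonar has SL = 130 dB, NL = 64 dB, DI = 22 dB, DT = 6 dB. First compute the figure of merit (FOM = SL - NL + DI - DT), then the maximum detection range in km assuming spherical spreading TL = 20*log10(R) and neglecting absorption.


Step 1: FOM = SL - NL + DI - DT = 130 - 64 + 22 - 6 = 82 dB
Step 2: at max range FOM = TL = 20*log10(R), so R = 10^(82/20) = 12589.25 m = 12.59 km

12.59 km


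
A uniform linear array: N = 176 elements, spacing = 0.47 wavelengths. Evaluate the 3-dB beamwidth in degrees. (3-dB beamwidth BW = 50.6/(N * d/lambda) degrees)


BW = 50.6 / (176 * 0.47) = 50.6 / 82.72 = 0.61

0.61 deg


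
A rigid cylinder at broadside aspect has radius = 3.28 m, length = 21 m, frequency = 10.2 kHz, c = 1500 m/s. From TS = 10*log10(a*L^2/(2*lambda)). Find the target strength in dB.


lambda = 1500/10200 = 0.14706 m
TS = 10*log10(3.28*21^2/(2*0.14706)) = 36.92

36.92 dB


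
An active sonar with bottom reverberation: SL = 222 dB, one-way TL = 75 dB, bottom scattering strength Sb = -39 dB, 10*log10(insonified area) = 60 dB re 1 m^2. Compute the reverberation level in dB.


RL = SL - 2*TL + Sb + 10*log10(A) = 222 - 2*75 + (-39) + 60 = 93

93 dB


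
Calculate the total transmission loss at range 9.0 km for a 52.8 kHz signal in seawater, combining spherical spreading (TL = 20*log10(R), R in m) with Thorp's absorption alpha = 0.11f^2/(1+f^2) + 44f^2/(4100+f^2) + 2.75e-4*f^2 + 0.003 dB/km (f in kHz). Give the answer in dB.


247.28 dB


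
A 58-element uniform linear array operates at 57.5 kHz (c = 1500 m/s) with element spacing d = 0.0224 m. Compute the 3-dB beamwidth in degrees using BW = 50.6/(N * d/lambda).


1.02 deg


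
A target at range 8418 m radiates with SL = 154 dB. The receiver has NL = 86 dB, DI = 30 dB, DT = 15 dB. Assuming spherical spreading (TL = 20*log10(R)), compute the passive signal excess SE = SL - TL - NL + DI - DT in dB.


Step 1: TL = 20*log10(8418) = 78.5 dB
Step 2: SE = 154 - 78.5 - 86 + 30 - 15 = 4.5

4.5 dB


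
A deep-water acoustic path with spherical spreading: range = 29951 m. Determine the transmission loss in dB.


TL = 20*log10(29951) = 89.53

89.53 dB


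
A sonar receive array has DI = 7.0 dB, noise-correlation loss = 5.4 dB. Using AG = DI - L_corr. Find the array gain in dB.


AG = DI - L_corr = 7.0 - 5.4 = 1.6

1.6 dB


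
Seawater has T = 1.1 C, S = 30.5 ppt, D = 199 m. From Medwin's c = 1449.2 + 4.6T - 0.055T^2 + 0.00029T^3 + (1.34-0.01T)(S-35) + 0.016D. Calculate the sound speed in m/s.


c = 1449.2 + 4.6*1.1 - 0.055*1.1^2 + 0.00029*1.1^3 + (1.34 - 0.01*1.1)*(30.5 - 35) + 0.016*199 = 1451.4

1451.4 m/s


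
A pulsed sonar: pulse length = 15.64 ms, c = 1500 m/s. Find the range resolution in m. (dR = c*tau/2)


dR = c*tau/2 = 1500 * 15.64e-3 / 2 = 11.73

11.73 m


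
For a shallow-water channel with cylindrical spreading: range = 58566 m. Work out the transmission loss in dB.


47.68 dB


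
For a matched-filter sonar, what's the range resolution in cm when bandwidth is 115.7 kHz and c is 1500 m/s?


dR = c/(2*BW) = 1500 / (2 * 115.7e3) = 0.0065 m = 0.65 cm

0.65 cm


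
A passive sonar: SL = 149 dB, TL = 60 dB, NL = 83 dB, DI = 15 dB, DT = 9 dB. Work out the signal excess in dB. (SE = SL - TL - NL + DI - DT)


12 dB


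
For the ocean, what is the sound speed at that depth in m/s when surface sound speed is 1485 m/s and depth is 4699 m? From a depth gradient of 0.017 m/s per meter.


c = 1485 + 0.017 * 4699 = 1564.883

1564.883 m/s


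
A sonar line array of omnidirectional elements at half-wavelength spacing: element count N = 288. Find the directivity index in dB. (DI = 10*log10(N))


24.59 dB


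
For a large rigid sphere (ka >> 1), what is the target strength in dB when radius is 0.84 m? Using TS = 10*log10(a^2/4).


TS = 10*log10(0.84^2 / 4) = 10*log10(0.1764) = -7.54

-7.54 dB


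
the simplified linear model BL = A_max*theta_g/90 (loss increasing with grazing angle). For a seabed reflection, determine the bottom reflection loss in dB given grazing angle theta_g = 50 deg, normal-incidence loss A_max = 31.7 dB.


BL = A_max * theta_g / 90 = 31.7 * 50 / 90 = 17.61

17.61 dB


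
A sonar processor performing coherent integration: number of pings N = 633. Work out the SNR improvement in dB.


Gain = 10*log10(633) = 28.01

28.01 dB


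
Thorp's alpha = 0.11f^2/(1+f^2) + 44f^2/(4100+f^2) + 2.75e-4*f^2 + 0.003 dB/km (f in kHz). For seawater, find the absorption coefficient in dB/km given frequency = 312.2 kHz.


f^2 = 97468.84
alpha = 0.11*97468.84/(1+97468.84) + 44*97468.84/(4100+97468.84) + 2.75e-4*97468.84 + 0.003 = 69.141

69.141 dB/km


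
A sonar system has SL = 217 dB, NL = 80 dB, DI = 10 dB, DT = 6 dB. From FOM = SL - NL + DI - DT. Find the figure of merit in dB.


141 dB


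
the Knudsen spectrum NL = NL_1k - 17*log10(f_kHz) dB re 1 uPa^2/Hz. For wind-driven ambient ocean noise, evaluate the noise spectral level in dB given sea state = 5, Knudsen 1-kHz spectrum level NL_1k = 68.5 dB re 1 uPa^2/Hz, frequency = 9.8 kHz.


NL = NL_1k - 17*log10(f_kHz) = 68.5 - 17*log10(9.8) = 68.5 - (16.85) = 51.65

51.65 dB


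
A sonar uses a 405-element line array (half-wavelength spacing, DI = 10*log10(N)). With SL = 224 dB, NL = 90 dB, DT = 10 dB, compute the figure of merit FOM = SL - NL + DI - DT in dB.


Step 1: DI = 10*log10(405) = 26.07 dB
Step 2: FOM = SL - NL + DI - DT = 224 - 90 + 26.07 - 10 = 150.07

150.07 dB


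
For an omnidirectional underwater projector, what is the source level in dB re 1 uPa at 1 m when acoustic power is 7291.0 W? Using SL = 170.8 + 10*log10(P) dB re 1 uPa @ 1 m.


SL = 170.8 + 10*log10(7291.0) = 170.8 + 38.63 = 209.43

209.43 dB


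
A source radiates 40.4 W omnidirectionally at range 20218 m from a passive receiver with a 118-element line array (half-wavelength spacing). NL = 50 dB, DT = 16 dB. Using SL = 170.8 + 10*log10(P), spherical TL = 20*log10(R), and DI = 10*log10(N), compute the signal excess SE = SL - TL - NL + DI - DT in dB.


55.47 dB


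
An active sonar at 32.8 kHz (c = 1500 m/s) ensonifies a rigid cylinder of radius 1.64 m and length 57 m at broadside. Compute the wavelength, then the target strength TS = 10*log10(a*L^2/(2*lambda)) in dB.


Step 1: lambda = c/f = 1500/32800 = 0.04573 m
Step 2: TS = 10*log10(a*L^2/(2*lambda)) = 10*log10(1.64*57^2/(2*0.04573)) = 47.65

47.65 dB


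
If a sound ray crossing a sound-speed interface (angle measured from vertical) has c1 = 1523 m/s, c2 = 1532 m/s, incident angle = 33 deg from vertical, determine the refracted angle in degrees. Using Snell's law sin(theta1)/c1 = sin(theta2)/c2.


sin(theta2) = (c2/c1)*sin(theta1) = (1532/1523)*sin(33 deg) = 0.54786
theta2 = arcsin(0.54786) = 33.22

33.22 deg


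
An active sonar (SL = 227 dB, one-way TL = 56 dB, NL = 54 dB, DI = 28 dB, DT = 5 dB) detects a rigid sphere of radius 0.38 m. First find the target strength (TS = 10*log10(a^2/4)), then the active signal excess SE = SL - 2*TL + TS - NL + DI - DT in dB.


Step 1: TS = 10*log10(0.38^2/4) = -14.42 dB
Step 2: SE = SL - 2*TL + TS - NL + DI - DT = 227 - 2*56 + (-14.42) - 54 + 28 - 5 = 69.58

69.58 dB


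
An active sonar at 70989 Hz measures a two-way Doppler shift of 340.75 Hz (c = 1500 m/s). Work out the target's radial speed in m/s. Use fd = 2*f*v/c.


From fd = 2*f*v/c, v = c*fd/(2*f) = 1500 * 340.75 / (2*70989) = 3.6

3.6 m/s


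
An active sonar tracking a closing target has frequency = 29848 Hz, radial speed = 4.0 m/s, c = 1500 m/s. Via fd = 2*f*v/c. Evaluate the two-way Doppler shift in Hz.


fd = 2*f*v/c = 2 * 29848 * 4.0 / 1500 = 159.19

159.19 Hz


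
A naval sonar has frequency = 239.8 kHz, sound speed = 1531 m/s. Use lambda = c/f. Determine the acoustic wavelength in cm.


0.64 cm


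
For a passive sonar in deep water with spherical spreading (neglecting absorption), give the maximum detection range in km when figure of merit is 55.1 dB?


At max range FOM = TL, so 20*log10(R) = 55.1
R = 10^(55.1/20) = 568.85 m = 0.57 km

0.57 km


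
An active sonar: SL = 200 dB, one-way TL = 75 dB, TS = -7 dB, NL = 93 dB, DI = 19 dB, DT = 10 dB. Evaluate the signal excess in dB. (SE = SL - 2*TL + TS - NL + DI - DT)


-41 dB


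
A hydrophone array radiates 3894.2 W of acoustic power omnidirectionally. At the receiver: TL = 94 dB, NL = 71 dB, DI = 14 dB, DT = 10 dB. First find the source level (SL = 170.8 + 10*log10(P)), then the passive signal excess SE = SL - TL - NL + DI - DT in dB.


Step 1: SL = 170.8 + 10*log10(3894.2) = 206.7 dB
Step 2: SE = SL - TL - NL + DI - DT = 206.7 - 94 - 71 + 14 - 10 = 45.7

45.7 dB


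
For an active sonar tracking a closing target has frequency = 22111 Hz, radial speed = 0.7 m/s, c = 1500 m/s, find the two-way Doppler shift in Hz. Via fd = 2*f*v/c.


fd = 2*f*v/c = 2 * 22111 * 0.7 / 1500 = 20.64

20.64 Hz


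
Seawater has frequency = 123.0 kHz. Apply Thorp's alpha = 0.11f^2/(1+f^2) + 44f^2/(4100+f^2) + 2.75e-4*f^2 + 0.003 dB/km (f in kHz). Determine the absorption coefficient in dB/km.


38.892 dB/km


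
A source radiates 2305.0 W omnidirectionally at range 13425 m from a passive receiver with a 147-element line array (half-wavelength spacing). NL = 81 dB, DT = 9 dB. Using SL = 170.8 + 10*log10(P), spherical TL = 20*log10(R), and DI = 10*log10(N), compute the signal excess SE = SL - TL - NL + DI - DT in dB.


Step 1: SL = 170.8 + 10*log10(2305.0) = 204.43 dB
Step 2: TL = 20*log10(13425) = 82.56 dB
Step 3: DI = 10*log10(147) = 21.67 dB
Step 4: SE = SL - TL - NL + DI - DT = 204.43 - 82.56 - 81 + 21.67 - 9 = 53.54

53.54 dB


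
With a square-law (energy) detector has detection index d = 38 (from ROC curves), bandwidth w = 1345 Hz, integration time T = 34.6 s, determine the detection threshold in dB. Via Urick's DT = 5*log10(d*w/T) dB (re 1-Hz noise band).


DT = 5*log10(d*w/T) = 5*log10(38 * 1345 / 34.6) = 5*log10(1477.17) = 15.85

15.85 dB


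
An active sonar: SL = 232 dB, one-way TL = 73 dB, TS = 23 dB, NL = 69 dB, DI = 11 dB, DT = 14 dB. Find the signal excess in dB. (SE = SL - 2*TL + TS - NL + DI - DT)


37 dB


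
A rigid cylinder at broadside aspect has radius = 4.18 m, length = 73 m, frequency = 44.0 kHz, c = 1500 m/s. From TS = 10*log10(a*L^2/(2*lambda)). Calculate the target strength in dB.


lambda = 1500/44000 = 0.03409 m
TS = 10*log10(4.18*73^2/(2*0.03409)) = 55.14

55.14 dB


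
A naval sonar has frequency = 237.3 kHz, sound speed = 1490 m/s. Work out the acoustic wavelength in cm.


lambda = c/f = 1490 / 237300 = 0.0063 m = 0.63 cm

0.63 cm


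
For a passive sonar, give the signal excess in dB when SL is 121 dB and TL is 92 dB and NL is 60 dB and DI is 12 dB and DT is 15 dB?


-34 dB


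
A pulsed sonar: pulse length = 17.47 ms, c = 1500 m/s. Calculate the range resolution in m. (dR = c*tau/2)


dR = c*tau/2 = 1500 * 17.47e-3 / 2 = 13.1025

13.1025 m


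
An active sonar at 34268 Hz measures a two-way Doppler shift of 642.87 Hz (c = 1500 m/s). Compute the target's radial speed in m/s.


From fd = 2*f*v/c, v = c*fd/(2*f) = 1500 * 642.87 / (2*34268) = 14.07

14.07 m/s


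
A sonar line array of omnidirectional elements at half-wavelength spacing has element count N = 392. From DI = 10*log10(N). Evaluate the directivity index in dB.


DI = 10*log10(392) = 25.93

25.93 dB


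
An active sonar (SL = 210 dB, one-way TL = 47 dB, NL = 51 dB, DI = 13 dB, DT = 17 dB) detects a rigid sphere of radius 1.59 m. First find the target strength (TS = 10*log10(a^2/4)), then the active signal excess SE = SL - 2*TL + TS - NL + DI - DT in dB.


Step 1: TS = 10*log10(1.59^2/4) = -1.99 dB
Step 2: SE = SL - 2*TL + TS - NL + DI - DT = 210 - 2*47 + (-1.99) - 51 + 13 - 17 = 59.01

59.01 dB


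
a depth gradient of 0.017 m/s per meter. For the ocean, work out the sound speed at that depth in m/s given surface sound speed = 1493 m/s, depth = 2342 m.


c = 1493 + 0.017 * 2342 = 1532.814

1532.814 m/s


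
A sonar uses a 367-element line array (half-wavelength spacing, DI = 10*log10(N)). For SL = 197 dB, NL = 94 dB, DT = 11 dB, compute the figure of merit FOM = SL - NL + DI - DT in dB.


Step 1: DI = 10*log10(367) = 25.65 dB
Step 2: FOM = SL - NL + DI - DT = 197 - 94 + 25.65 - 11 = 117.65

117.65 dB


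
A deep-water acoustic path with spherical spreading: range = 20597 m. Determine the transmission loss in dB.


TL = 20*log10(20597) = 86.28

86.28 dB


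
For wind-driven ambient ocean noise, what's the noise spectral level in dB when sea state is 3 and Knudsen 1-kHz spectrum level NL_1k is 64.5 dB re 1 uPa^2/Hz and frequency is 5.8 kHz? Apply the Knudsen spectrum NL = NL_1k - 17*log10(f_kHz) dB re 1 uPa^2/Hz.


NL = NL_1k - 17*log10(f_kHz) = 64.5 - 17*log10(5.8) = 64.5 - (12.98) = 51.52

51.52 dB


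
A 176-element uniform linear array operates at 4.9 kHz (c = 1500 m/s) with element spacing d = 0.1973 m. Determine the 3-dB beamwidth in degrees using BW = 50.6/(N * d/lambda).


Step 1: lambda = 1500/4900 = 0.30612 m
Step 2: d/lambda = 0.1973/0.30612 = 0.6445
Step 3: BW = 50.6/(N * d/lambda) = 50.6/(176 * 0.6445) = 0.45

0.45 deg


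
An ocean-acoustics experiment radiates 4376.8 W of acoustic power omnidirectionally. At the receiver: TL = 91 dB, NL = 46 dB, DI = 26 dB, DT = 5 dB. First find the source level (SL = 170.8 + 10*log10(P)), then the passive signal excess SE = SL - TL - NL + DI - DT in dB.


Step 1: SL = 170.8 + 10*log10(4376.8) = 207.21 dB
Step 2: SE = SL - TL - NL + DI - DT = 207.21 - 91 - 46 + 26 - 5 = 91.21

91.21 dB


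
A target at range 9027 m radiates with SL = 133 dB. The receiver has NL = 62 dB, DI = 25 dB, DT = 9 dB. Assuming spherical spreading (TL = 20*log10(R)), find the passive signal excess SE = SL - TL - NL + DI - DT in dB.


Step 1: TL = 20*log10(9027) = 79.11 dB
Step 2: SE = 133 - 79.11 - 62 + 25 - 9 = 7.89

7.89 dB


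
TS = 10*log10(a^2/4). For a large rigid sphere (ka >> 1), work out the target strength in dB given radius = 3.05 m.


3.67 dB


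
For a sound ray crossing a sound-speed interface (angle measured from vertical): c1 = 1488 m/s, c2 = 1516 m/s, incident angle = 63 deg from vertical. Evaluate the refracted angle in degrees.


sin(theta2) = (c2/c1)*sin(theta1) = (1516/1488)*sin(63 deg) = 0.90777
theta2 = arcsin(0.90777) = 65.2

65.2 deg


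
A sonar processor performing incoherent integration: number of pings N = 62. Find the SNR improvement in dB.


Gain = 5*log10(62) = 8.96

8.96 dB


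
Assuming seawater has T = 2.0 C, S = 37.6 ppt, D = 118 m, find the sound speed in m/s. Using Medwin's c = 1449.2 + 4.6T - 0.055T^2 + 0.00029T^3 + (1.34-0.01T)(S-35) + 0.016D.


c = 1449.2 + 4.6*2.0 - 0.055*2.0^2 + 0.00029*2.0^3 + (1.34 - 0.01*2.0)*(37.6 - 35) + 0.016*118 = 1463.5

1463.5 m/s


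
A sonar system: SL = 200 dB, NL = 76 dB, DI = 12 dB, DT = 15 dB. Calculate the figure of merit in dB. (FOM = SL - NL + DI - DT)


121 dB


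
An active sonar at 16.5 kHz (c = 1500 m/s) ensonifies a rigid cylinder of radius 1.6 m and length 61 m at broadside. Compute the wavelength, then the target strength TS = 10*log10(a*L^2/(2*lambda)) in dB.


Step 1: lambda = c/f = 1500/16500 = 0.09091 m
Step 2: TS = 10*log10(a*L^2/(2*lambda)) = 10*log10(1.6*61^2/(2*0.09091)) = 45.15

45.15 dB


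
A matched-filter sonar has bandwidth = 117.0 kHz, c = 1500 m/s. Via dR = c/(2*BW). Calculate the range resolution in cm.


dR = c/(2*BW) = 1500 / (2 * 117.0e3) = 0.0064 m = 0.64 cm

0.64 cm


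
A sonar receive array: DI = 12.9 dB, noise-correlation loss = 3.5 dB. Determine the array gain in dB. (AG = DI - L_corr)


9.4 dB


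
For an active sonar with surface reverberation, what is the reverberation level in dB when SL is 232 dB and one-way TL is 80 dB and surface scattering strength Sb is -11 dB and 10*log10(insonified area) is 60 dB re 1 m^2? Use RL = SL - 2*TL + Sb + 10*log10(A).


RL = SL - 2*TL + Sb + 10*log10(A) = 232 - 2*80 + (-11) + 60 = 121

121 dB


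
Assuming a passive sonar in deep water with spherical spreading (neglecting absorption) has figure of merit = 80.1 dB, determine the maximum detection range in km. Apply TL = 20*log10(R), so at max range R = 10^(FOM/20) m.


10.12 km


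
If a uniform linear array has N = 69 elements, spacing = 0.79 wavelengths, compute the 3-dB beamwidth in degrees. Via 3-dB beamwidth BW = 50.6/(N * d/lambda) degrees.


0.93 deg


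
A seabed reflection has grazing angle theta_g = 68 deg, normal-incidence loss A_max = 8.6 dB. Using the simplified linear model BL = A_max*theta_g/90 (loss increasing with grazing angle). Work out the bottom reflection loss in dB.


BL = A_max * theta_g / 90 = 8.6 * 68 / 90 = 6.5

6.5 dB


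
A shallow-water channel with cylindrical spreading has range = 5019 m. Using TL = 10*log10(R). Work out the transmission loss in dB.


37.01 dB


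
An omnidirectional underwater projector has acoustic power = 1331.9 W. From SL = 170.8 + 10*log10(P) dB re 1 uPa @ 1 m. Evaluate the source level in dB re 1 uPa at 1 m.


202.04 dB


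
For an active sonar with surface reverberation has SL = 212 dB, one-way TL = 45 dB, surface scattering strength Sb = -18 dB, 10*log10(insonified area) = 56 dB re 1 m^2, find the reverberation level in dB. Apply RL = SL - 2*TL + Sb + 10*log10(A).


RL = SL - 2*TL + Sb + 10*log10(A) = 212 - 2*45 + (-18) + 56 = 160

160 dB


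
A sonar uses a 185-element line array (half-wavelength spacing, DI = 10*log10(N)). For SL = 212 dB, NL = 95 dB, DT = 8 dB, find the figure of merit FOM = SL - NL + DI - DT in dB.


Step 1: DI = 10*log10(185) = 22.67 dB
Step 2: FOM = SL - NL + DI - DT = 212 - 95 + 22.67 - 8 = 131.67

131.67 dB


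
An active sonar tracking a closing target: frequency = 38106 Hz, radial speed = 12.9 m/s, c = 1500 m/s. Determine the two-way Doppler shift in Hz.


655.42 Hz


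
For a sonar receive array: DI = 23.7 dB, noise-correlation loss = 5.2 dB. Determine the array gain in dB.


18.5 dB


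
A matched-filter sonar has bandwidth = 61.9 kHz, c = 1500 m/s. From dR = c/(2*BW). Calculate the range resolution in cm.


dR = c/(2*BW) = 1500 / (2 * 61.9e3) = 0.0121 m = 1.21 cm

1.21 cm


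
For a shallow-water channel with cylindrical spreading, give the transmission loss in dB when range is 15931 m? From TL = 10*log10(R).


42.02 dB


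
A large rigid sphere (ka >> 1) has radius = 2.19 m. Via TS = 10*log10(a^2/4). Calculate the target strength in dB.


TS = 10*log10(2.19^2 / 4) = 10*log10(1.199025) = 0.79

0.79 dB


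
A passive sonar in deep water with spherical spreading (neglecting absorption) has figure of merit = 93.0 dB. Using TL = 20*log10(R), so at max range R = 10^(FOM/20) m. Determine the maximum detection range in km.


At max range FOM = TL, so 20*log10(R) = 93.0
R = 10^(93.0/20) = 44668.36 m = 44.67 km

44.67 km


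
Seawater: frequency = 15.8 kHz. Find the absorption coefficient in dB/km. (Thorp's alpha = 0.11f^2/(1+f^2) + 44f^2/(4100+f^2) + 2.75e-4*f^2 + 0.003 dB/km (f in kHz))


2.707 dB/km


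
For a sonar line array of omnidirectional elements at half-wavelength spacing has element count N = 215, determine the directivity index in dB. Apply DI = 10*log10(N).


DI = 10*log10(215) = 23.32

23.32 dB


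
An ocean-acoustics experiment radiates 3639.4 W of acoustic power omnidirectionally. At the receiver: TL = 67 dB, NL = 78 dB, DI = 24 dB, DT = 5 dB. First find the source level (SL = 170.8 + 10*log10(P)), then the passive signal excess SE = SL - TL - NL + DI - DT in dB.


Step 1: SL = 170.8 + 10*log10(3639.4) = 206.41 dB
Step 2: SE = SL - TL - NL + DI - DT = 206.41 - 67 - 78 + 24 - 5 = 80.41

80.41 dB


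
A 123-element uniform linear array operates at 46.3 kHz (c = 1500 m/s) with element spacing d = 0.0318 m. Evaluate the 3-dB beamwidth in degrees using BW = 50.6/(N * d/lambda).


Step 1: lambda = 1500/46300 = 0.0324 m
Step 2: d/lambda = 0.0318/0.0324 = 0.9815
Step 3: BW = 50.6/(N * d/lambda) = 50.6/(123 * 0.9815) = 0.42

0.42 deg


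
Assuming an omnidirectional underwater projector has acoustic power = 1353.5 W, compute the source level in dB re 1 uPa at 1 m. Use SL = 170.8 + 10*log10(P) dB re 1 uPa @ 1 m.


202.11 dB


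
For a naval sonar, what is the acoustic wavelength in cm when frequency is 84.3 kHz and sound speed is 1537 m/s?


lambda = c/f = 1537 / 84300 = 0.0182 m = 1.82 cm

1.82 cm


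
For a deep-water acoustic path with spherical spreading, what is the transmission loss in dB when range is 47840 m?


TL = 20*log10(47840) = 93.6

93.6 dB


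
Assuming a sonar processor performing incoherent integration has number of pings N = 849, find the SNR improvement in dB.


Gain = 5*log10(849) = 14.64

14.64 dB


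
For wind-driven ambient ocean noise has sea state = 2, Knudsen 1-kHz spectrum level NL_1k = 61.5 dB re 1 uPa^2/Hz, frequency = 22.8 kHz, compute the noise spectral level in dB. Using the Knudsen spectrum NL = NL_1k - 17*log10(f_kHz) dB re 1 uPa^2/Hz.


NL = NL_1k - 17*log10(f_kHz) = 61.5 - 17*log10(22.8) = 61.5 - (23.08) = 38.42

38.42 dB


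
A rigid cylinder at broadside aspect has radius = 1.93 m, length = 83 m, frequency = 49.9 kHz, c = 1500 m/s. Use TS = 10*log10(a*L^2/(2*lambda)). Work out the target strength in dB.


53.45 dB


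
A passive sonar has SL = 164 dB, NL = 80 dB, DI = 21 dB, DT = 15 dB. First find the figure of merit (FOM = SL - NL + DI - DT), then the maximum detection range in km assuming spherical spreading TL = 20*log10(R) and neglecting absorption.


Step 1: FOM = SL - NL + DI - DT = 164 - 80 + 21 - 15 = 90 dB
Step 2: at max range FOM = TL = 20*log10(R), so R = 10^(90/20) = 31622.78 m = 31.62 km

31.62 km


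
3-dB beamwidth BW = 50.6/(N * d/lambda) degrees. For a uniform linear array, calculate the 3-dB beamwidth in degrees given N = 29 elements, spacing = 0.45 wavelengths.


BW = 50.6 / (29 * 0.45) = 50.6 / 13.05 = 3.88

3.88 deg


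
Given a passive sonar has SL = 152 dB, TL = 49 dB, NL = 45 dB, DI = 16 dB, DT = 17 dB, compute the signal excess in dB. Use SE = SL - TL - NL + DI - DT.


57 dB


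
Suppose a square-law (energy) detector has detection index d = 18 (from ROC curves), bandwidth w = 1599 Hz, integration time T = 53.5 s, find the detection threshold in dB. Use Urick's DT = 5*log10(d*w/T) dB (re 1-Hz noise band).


DT = 5*log10(d*w/T) = 5*log10(18 * 1599 / 53.5) = 5*log10(537.98) = 13.65

13.65 dB


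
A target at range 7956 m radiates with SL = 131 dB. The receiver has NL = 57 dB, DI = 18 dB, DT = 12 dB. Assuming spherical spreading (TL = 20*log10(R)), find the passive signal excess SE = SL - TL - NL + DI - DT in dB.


1.99 dB


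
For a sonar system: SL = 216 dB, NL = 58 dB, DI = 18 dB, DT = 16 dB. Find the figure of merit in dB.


160 dB


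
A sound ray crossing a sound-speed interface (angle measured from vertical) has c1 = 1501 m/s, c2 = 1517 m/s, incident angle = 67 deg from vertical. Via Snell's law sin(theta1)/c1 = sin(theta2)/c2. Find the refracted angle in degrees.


sin(theta2) = (c2/c1)*sin(theta1) = (1517/1501)*sin(67 deg) = 0.93032
theta2 = arcsin(0.93032) = 68.48

68.48 deg


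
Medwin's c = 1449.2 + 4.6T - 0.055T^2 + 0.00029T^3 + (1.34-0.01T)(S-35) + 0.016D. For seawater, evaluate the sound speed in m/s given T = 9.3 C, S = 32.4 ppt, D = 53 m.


c = 1449.2 + 4.6*9.3 - 0.055*9.3^2 + 0.00029*9.3^3 + (1.34 - 0.01*9.3)*(32.4 - 35) + 0.016*53 = 1485.06

1485.06 m/s


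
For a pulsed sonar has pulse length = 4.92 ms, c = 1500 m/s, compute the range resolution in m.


dR = c*tau/2 = 1500 * 4.92e-3 / 2 = 3.69

3.69 m


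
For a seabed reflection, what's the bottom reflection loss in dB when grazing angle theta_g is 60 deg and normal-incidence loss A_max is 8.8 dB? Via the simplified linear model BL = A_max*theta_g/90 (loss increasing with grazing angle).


BL = A_max * theta_g / 90 = 8.8 * 60 / 90 = 5.87

5.87 dB


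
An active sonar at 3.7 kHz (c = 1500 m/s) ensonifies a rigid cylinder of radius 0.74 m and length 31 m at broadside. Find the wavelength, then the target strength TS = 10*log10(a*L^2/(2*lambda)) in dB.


Step 1: lambda = c/f = 1500/3700 = 0.40541 m
Step 2: TS = 10*log10(a*L^2/(2*lambda)) = 10*log10(0.74*31^2/(2*0.40541)) = 29.43

29.43 dB


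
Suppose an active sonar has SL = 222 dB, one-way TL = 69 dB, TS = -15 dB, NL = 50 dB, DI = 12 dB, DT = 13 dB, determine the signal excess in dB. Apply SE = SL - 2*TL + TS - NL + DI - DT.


18 dB


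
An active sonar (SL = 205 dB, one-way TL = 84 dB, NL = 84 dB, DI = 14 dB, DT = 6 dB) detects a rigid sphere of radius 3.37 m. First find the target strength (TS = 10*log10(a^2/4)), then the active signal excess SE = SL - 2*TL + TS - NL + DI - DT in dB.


Step 1: TS = 10*log10(3.37^2/4) = 4.53 dB
Step 2: SE = SL - 2*TL + TS - NL + DI - DT = 205 - 2*84 + (4.53) - 84 + 14 - 6 = -34.47

-34.47 dB


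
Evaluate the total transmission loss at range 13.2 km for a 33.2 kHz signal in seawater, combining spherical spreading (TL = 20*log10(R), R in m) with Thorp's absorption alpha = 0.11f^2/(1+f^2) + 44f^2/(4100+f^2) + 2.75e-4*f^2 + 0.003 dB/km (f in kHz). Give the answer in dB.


Step 1 (Thorp): alpha = 0.11*1102.24/(1+1102.24) + 44*1102.24/(4100+1102.24) + 2.75e-4*1102.24 + 0.003 = 9.7386 dB/km
Step 2: TL_spread = 20*log10(13200) = 82.41 dB
Step 3: TL_abs = alpha*R = 9.7386 * 13.2 = 128.55 dB
Step 4: TL_total = 82.41 + 128.55 = 210.96

210.96 dB


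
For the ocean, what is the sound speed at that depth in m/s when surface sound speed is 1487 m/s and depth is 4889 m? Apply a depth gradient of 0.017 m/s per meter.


1570.113 m/s


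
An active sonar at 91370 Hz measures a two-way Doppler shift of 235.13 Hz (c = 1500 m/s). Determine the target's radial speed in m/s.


From fd = 2*f*v/c, v = c*fd/(2*f) = 1500 * 235.13 / (2*91370) = 1.93

1.93 m/s


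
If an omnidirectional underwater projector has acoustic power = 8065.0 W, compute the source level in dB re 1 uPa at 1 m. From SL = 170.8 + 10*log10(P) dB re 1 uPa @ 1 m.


SL = 170.8 + 10*log10(8065.0) = 170.8 + 39.07 = 209.87

209.87 dB


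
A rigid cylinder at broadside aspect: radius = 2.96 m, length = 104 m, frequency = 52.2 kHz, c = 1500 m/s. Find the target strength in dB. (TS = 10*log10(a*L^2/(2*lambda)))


lambda = 1500/52200 = 0.02874 m
TS = 10*log10(2.96*104^2/(2*0.02874)) = 57.46

57.46 dB


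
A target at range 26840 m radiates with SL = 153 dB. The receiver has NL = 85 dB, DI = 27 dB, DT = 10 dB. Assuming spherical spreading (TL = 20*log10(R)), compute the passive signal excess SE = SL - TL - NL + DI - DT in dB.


Step 1: TL = 20*log10(26840) = 88.58 dB
Step 2: SE = 153 - 88.58 - 85 + 27 - 10 = -3.58

-3.58 dB


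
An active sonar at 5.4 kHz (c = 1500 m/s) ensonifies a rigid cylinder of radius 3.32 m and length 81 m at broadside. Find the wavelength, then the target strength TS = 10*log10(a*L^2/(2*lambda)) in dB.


Step 1: lambda = c/f = 1500/5400 = 0.27778 m
Step 2: TS = 10*log10(a*L^2/(2*lambda)) = 10*log10(3.32*81^2/(2*0.27778)) = 45.93

45.93 dB


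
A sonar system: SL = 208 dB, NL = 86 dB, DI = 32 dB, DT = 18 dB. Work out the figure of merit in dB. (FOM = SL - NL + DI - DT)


136 dB


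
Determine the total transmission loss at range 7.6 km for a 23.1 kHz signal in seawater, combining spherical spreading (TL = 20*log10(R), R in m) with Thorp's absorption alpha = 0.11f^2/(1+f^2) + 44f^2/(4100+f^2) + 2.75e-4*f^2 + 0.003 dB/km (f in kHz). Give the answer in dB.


Step 1 (Thorp): alpha = 0.11*533.61/(1+533.61) + 44*533.61/(4100+533.61) + 2.75e-4*533.61 + 0.003 = 5.3266 dB/km
Step 2: TL_spread = 20*log10(7600) = 77.62 dB
Step 3: TL_abs = alpha*R = 5.3266 * 7.6 = 40.48 dB
Step 4: TL_total = 77.62 + 40.48 = 118.1

118.1 dB


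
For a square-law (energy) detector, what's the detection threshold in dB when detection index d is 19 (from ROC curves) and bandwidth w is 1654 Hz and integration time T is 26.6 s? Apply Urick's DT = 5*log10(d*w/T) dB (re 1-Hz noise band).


15.36 dB


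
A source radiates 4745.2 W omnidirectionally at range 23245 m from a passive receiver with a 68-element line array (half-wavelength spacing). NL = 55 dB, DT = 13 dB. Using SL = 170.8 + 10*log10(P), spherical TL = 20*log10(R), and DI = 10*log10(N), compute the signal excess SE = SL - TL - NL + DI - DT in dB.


70.56 dB


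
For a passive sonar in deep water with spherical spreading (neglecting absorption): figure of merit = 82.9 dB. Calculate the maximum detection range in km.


13.96 km


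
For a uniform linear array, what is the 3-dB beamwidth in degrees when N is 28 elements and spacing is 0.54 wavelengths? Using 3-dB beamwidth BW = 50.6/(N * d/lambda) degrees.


3.35 deg


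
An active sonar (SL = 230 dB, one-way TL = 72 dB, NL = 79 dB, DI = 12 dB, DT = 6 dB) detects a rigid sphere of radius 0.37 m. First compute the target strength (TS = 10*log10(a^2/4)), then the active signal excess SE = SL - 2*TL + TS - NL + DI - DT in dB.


Step 1: TS = 10*log10(0.37^2/4) = -14.66 dB
Step 2: SE = SL - 2*TL + TS - NL + DI - DT = 230 - 2*72 + (-14.66) - 79 + 12 - 6 = -1.66

-1.66 dB


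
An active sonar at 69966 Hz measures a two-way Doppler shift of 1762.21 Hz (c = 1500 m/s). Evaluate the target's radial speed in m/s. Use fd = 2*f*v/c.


From fd = 2*f*v/c, v = c*fd/(2*f) = 1500 * 1762.21 / (2*69966) = 18.89

18.89 m/s


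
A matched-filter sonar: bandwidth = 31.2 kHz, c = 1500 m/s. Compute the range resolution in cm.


2.4 cm


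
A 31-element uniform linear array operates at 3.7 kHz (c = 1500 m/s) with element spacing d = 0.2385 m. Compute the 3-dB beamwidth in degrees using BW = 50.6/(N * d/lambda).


2.77 deg


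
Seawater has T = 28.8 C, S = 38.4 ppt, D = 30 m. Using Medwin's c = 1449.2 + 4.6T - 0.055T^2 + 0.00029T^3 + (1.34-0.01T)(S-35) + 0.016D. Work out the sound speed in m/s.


c = 1449.2 + 4.6*28.8 - 0.055*28.8^2 + 0.00029*28.8^3 + (1.34 - 0.01*28.8)*(38.4 - 35) + 0.016*30 = 1547.05

1547.05 m/s


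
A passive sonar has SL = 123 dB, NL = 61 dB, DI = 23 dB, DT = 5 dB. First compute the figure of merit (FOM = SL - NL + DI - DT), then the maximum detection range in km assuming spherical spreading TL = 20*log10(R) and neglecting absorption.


Step 1: FOM = SL - NL + DI - DT = 123 - 61 + 23 - 5 = 80 dB
Step 2: at max range FOM = TL = 20*log10(R), so R = 10^(80/20) = 10000.0 m = 10.0 km

10.0 km


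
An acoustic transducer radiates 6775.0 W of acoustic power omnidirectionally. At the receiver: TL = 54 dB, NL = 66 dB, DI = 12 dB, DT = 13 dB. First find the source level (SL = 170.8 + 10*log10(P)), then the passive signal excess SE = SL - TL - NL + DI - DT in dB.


Step 1: SL = 170.8 + 10*log10(6775.0) = 209.11 dB
Step 2: SE = SL - TL - NL + DI - DT = 209.11 - 54 - 66 + 12 - 13 = 88.11

88.11 dB


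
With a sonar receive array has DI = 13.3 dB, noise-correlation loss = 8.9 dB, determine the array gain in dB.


4.4 dB


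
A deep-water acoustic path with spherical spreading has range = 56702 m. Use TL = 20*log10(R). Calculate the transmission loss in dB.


TL = 20*log10(56702) = 95.07

95.07 dB


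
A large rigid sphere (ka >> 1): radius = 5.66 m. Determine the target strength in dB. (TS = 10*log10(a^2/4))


9.04 dB


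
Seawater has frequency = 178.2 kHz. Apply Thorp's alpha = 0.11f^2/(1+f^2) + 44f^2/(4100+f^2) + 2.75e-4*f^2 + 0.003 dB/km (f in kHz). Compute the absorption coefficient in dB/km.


f^2 = 31755.24
alpha = 0.11*31755.24/(1+31755.24) + 44*31755.24/(4100+31755.24) + 2.75e-4*31755.24 + 0.003 = 47.814

47.814 dB/km


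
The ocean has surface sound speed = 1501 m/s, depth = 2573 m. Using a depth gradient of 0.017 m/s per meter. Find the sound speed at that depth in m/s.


c = 1501 + 0.017 * 2573 = 1544.741

1544.741 m/s


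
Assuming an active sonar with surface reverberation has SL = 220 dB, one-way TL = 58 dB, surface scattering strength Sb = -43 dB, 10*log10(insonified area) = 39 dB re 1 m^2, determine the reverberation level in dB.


100 dB


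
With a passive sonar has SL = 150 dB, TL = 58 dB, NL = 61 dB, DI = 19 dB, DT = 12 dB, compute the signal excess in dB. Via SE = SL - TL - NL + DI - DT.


38 dB


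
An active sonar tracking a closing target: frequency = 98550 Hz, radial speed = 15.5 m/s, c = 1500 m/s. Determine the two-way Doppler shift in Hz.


fd = 2*f*v/c = 2 * 98550 * 15.5 / 1500 = 2036.7

2036.7 Hz


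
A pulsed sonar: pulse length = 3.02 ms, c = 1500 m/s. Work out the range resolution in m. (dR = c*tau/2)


dR = c*tau/2 = 1500 * 3.02e-3 / 2 = 2.265

2.265 m
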